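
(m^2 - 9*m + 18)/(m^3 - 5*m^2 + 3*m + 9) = (m - 6)/(m^2 - 2*m - 3)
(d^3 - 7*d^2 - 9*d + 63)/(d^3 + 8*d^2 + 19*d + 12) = (d^2 - 10*d + 21)/(d^2 + 5*d + 4)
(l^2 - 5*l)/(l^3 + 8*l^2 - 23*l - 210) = l/(l^2 + 13*l + 42)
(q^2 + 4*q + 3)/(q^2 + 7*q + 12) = (q + 1)/(q + 4)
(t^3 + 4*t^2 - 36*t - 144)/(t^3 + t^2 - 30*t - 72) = (t + 6)/(t + 3)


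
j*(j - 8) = j^2 - 8*j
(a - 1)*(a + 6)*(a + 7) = a^3 + 12*a^2 + 29*a - 42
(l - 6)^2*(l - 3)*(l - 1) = l^4 - 16*l^3 + 87*l^2 - 180*l + 108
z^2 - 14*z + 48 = (z - 8)*(z - 6)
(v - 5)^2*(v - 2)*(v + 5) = v^4 - 7*v^3 - 15*v^2 + 175*v - 250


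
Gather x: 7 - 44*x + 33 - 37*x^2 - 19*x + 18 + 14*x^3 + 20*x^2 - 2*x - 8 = 14*x^3 - 17*x^2 - 65*x + 50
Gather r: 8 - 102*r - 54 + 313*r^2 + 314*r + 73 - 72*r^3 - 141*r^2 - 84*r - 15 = -72*r^3 + 172*r^2 + 128*r + 12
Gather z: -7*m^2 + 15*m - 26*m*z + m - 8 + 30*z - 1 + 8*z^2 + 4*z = -7*m^2 + 16*m + 8*z^2 + z*(34 - 26*m) - 9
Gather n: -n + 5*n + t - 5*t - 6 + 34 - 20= 4*n - 4*t + 8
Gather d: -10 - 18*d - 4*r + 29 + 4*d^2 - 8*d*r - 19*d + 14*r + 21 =4*d^2 + d*(-8*r - 37) + 10*r + 40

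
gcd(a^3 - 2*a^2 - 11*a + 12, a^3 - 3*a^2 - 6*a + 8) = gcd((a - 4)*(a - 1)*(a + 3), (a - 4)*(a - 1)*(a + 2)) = a^2 - 5*a + 4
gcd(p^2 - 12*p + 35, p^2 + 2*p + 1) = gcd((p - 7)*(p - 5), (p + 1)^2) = 1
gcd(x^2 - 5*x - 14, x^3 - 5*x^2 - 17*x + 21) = x - 7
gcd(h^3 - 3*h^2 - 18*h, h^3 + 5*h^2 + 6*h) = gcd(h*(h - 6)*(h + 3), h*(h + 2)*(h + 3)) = h^2 + 3*h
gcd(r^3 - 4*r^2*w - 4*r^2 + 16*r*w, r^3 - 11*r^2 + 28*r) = r^2 - 4*r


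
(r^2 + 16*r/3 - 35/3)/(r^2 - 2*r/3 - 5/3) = (r + 7)/(r + 1)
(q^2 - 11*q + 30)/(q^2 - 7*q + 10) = (q - 6)/(q - 2)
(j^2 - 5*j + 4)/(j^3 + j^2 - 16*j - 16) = (j - 1)/(j^2 + 5*j + 4)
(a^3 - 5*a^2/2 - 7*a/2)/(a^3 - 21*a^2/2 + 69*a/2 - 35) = a*(a + 1)/(a^2 - 7*a + 10)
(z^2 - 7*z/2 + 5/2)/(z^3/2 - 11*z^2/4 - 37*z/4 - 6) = 2*(-2*z^2 + 7*z - 5)/(-2*z^3 + 11*z^2 + 37*z + 24)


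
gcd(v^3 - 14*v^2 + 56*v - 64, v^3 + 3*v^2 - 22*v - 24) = v - 4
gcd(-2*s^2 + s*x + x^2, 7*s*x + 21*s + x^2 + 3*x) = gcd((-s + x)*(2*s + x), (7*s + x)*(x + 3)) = 1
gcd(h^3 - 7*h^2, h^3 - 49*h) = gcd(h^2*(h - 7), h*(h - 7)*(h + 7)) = h^2 - 7*h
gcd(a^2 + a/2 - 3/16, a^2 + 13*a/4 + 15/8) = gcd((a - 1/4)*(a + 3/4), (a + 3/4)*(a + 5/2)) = a + 3/4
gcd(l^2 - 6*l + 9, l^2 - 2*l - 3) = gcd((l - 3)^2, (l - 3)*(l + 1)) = l - 3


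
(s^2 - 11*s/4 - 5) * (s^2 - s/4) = s^4 - 3*s^3 - 69*s^2/16 + 5*s/4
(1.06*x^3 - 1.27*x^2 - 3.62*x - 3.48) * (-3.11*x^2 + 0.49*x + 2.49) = -3.2966*x^5 + 4.4691*x^4 + 13.2753*x^3 + 5.8867*x^2 - 10.719*x - 8.6652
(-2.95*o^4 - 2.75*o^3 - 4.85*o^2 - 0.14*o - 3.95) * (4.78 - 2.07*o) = 6.1065*o^5 - 8.4085*o^4 - 3.1055*o^3 - 22.8932*o^2 + 7.5073*o - 18.881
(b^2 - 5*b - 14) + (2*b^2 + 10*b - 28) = 3*b^2 + 5*b - 42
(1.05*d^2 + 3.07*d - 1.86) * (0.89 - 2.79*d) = -2.9295*d^3 - 7.6308*d^2 + 7.9217*d - 1.6554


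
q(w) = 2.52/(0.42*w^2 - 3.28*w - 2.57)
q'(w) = 2.52*(3.28 - 0.84*w)/(0.42*w^2 - 3.28*w - 2.57)^2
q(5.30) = -0.31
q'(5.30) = -0.04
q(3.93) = -0.28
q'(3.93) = -0.00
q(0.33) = -0.70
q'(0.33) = 0.58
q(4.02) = -0.28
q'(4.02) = -0.00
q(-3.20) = 0.21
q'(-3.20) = 0.10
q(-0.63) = -7.48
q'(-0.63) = 84.57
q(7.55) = -0.74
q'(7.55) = -0.67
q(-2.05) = 0.43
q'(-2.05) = 0.36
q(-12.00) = 0.03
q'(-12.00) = 0.00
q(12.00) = 0.14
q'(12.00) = -0.05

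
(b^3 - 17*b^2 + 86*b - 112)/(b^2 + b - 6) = (b^2 - 15*b + 56)/(b + 3)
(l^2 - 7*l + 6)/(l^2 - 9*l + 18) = (l - 1)/(l - 3)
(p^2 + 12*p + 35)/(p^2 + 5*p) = (p + 7)/p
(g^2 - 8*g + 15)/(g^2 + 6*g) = (g^2 - 8*g + 15)/(g*(g + 6))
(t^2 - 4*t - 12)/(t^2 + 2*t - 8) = (t^2 - 4*t - 12)/(t^2 + 2*t - 8)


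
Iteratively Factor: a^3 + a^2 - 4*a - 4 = (a - 2)*(a^2 + 3*a + 2) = (a - 2)*(a + 1)*(a + 2)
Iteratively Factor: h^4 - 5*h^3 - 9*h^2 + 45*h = (h - 3)*(h^3 - 2*h^2 - 15*h) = (h - 5)*(h - 3)*(h^2 + 3*h) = (h - 5)*(h - 3)*(h + 3)*(h)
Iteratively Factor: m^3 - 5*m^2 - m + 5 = (m - 1)*(m^2 - 4*m - 5) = (m - 1)*(m + 1)*(m - 5)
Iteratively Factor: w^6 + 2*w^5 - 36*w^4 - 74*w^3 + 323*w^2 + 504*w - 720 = (w + 3)*(w^5 - w^4 - 33*w^3 + 25*w^2 + 248*w - 240) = (w - 5)*(w + 3)*(w^4 + 4*w^3 - 13*w^2 - 40*w + 48) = (w - 5)*(w + 3)*(w + 4)*(w^3 - 13*w + 12) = (w - 5)*(w - 1)*(w + 3)*(w + 4)*(w^2 + w - 12) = (w - 5)*(w - 1)*(w + 3)*(w + 4)^2*(w - 3)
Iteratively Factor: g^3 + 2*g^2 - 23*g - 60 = (g - 5)*(g^2 + 7*g + 12) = (g - 5)*(g + 3)*(g + 4)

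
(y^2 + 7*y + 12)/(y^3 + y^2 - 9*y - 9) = (y + 4)/(y^2 - 2*y - 3)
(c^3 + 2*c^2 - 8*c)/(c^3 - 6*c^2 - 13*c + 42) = c*(c + 4)/(c^2 - 4*c - 21)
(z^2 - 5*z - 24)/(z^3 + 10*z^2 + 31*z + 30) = (z - 8)/(z^2 + 7*z + 10)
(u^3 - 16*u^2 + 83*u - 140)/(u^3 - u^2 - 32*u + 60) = (u^2 - 11*u + 28)/(u^2 + 4*u - 12)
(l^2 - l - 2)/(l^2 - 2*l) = (l + 1)/l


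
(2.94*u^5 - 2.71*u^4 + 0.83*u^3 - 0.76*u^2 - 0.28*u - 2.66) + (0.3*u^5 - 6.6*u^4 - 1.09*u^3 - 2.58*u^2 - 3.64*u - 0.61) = 3.24*u^5 - 9.31*u^4 - 0.26*u^3 - 3.34*u^2 - 3.92*u - 3.27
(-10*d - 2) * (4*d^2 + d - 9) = -40*d^3 - 18*d^2 + 88*d + 18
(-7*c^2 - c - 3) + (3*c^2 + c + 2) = -4*c^2 - 1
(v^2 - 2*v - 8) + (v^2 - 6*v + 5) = 2*v^2 - 8*v - 3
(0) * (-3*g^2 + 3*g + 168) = 0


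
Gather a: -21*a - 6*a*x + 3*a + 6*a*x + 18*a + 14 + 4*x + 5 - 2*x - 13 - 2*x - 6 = 0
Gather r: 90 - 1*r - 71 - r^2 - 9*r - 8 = -r^2 - 10*r + 11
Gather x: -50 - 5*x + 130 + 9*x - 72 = 4*x + 8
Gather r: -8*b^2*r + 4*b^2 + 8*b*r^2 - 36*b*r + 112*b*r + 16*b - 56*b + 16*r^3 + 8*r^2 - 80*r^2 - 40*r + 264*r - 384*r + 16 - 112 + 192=4*b^2 - 40*b + 16*r^3 + r^2*(8*b - 72) + r*(-8*b^2 + 76*b - 160) + 96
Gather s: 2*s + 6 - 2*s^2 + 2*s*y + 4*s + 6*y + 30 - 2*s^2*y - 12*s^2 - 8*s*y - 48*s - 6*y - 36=s^2*(-2*y - 14) + s*(-6*y - 42)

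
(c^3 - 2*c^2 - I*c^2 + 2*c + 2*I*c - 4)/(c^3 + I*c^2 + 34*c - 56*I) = (c^2 + c*(-2 + I) - 2*I)/(c^2 + 3*I*c + 28)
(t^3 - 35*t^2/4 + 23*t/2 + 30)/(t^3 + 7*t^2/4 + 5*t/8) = 2*(t^2 - 10*t + 24)/(t*(2*t + 1))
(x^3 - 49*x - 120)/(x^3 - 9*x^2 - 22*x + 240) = (x + 3)/(x - 6)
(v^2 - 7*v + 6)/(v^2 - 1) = (v - 6)/(v + 1)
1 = 1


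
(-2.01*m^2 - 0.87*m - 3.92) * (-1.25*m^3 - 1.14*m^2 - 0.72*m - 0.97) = 2.5125*m^5 + 3.3789*m^4 + 7.339*m^3 + 7.0449*m^2 + 3.6663*m + 3.8024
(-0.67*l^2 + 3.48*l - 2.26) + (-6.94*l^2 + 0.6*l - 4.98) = -7.61*l^2 + 4.08*l - 7.24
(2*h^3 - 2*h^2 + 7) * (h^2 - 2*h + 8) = 2*h^5 - 6*h^4 + 20*h^3 - 9*h^2 - 14*h + 56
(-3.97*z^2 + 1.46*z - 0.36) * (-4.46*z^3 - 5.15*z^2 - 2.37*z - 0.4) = 17.7062*z^5 + 13.9339*z^4 + 3.4955*z^3 - 0.0181999999999998*z^2 + 0.2692*z + 0.144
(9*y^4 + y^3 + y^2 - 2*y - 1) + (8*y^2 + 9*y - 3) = 9*y^4 + y^3 + 9*y^2 + 7*y - 4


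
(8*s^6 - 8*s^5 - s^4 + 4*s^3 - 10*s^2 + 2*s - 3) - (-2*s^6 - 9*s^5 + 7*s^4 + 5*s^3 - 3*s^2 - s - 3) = 10*s^6 + s^5 - 8*s^4 - s^3 - 7*s^2 + 3*s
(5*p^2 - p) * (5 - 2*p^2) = -10*p^4 + 2*p^3 + 25*p^2 - 5*p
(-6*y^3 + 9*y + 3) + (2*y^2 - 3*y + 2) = -6*y^3 + 2*y^2 + 6*y + 5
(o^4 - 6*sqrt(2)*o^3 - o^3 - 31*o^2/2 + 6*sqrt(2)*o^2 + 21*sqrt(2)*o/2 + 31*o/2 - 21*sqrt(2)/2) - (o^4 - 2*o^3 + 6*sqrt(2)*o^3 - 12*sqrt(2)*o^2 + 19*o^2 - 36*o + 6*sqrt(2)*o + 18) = -12*sqrt(2)*o^3 + o^3 - 69*o^2/2 + 18*sqrt(2)*o^2 + 9*sqrt(2)*o/2 + 103*o/2 - 18 - 21*sqrt(2)/2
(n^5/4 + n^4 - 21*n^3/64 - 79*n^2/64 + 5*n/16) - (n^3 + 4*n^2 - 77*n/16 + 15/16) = n^5/4 + n^4 - 85*n^3/64 - 335*n^2/64 + 41*n/8 - 15/16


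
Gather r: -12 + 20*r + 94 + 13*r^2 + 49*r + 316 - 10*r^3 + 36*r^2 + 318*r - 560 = -10*r^3 + 49*r^2 + 387*r - 162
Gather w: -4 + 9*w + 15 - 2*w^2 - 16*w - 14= -2*w^2 - 7*w - 3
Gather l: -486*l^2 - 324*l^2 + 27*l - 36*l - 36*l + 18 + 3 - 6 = -810*l^2 - 45*l + 15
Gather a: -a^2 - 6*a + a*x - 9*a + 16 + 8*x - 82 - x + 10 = -a^2 + a*(x - 15) + 7*x - 56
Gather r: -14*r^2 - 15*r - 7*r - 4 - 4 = -14*r^2 - 22*r - 8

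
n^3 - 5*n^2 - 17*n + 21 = (n - 7)*(n - 1)*(n + 3)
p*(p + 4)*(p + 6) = p^3 + 10*p^2 + 24*p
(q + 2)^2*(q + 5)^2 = q^4 + 14*q^3 + 69*q^2 + 140*q + 100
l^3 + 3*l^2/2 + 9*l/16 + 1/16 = (l + 1/4)^2*(l + 1)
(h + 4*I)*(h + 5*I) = h^2 + 9*I*h - 20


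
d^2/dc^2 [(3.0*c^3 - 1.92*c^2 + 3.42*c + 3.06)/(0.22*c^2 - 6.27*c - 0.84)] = (-1.4210854715202e-14*c^4 + 232.02036*c^3 + 93.562128*c^2 - 8.832888*c + 202.991508)/(0.010648*c^6 - 0.910404*c^5 + 25.824546*c^4 - 239.539707*c^3 - 98.602812*c^2 - 13.272336*c - 0.592704)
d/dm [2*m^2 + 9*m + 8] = 4*m + 9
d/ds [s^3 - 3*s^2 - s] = 3*s^2 - 6*s - 1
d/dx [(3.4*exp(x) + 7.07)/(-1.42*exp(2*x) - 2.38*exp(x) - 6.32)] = (4.828*exp(2*x) + 20.0788*exp(x) - 4.6614)*exp(x)/(2.0164*exp(4*x) + 6.7592*exp(3*x) + 23.6132*exp(2*x) + 30.0832*exp(x) + 39.9424)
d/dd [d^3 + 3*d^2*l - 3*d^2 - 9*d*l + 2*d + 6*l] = 3*d^2 + 6*d*l - 6*d - 9*l + 2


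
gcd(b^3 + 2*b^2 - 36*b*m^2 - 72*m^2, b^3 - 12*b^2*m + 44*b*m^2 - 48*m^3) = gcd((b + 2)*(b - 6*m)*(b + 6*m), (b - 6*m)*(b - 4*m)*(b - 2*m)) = b - 6*m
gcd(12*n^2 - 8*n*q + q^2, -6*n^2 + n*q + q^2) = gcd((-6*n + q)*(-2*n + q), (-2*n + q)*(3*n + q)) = -2*n + q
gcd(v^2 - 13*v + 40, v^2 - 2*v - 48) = v - 8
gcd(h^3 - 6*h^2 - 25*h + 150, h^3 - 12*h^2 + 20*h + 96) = h - 6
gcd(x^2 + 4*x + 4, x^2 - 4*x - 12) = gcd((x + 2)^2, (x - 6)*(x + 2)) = x + 2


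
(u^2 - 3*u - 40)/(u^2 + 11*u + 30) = (u - 8)/(u + 6)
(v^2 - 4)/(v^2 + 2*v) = (v - 2)/v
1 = 1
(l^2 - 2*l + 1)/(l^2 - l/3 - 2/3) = 3*(l - 1)/(3*l + 2)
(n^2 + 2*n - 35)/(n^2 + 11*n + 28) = (n - 5)/(n + 4)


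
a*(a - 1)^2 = a^3 - 2*a^2 + a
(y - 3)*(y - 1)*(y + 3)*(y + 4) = y^4 + 3*y^3 - 13*y^2 - 27*y + 36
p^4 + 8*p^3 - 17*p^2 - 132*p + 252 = (p - 3)*(p - 2)*(p + 6)*(p + 7)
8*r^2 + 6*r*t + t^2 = (2*r + t)*(4*r + t)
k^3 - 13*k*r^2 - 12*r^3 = (k - 4*r)*(k + r)*(k + 3*r)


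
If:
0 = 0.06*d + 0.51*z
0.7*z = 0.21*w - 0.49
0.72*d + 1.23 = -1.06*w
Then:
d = -12.17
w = 7.11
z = 1.43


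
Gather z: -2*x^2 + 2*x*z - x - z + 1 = -2*x^2 - x + z*(2*x - 1) + 1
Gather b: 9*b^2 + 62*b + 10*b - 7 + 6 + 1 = 9*b^2 + 72*b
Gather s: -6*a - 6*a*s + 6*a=-6*a*s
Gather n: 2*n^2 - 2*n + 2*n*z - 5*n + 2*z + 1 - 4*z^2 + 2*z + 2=2*n^2 + n*(2*z - 7) - 4*z^2 + 4*z + 3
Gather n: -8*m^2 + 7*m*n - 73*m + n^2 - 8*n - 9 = -8*m^2 - 73*m + n^2 + n*(7*m - 8) - 9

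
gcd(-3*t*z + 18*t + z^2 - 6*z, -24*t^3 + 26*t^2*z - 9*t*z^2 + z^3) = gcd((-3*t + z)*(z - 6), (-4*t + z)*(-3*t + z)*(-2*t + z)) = -3*t + z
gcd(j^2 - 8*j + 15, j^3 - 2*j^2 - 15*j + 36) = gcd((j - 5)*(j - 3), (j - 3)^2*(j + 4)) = j - 3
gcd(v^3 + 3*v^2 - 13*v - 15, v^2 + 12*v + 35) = v + 5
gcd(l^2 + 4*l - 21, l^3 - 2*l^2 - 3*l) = l - 3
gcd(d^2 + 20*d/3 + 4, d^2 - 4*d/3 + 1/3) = 1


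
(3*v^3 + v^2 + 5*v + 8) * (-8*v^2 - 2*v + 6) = -24*v^5 - 14*v^4 - 24*v^3 - 68*v^2 + 14*v + 48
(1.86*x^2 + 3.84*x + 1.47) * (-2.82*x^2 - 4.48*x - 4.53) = -5.2452*x^4 - 19.1616*x^3 - 29.7744*x^2 - 23.9808*x - 6.6591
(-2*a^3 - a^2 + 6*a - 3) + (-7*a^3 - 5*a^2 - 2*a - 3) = -9*a^3 - 6*a^2 + 4*a - 6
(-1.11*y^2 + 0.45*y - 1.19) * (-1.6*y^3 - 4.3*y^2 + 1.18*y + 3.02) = 1.776*y^5 + 4.053*y^4 - 1.3408*y^3 + 2.2958*y^2 - 0.0451999999999999*y - 3.5938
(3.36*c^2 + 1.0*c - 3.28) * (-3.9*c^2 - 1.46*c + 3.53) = -13.104*c^4 - 8.8056*c^3 + 23.1928*c^2 + 8.3188*c - 11.5784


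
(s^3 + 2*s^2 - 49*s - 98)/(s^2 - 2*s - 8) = (s^2 - 49)/(s - 4)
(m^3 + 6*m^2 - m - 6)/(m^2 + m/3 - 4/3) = 3*(m^2 + 7*m + 6)/(3*m + 4)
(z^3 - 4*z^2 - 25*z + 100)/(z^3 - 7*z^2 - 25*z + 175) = (z - 4)/(z - 7)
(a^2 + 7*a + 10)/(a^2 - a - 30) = (a + 2)/(a - 6)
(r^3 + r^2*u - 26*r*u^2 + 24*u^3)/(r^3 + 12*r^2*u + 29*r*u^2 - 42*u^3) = (r - 4*u)/(r + 7*u)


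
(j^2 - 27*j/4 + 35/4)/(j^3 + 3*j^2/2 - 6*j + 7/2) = (4*j^2 - 27*j + 35)/(2*(2*j^3 + 3*j^2 - 12*j + 7))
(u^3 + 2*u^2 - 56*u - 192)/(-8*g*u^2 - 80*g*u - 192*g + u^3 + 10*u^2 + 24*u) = (u - 8)/(-8*g + u)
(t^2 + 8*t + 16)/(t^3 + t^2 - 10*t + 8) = (t + 4)/(t^2 - 3*t + 2)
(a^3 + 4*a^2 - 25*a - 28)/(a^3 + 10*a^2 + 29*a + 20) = (a^2 + 3*a - 28)/(a^2 + 9*a + 20)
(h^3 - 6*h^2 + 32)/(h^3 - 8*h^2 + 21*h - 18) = (h^3 - 6*h^2 + 32)/(h^3 - 8*h^2 + 21*h - 18)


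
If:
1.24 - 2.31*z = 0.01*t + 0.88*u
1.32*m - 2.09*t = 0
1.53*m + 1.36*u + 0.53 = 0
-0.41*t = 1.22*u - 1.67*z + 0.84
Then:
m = -0.43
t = -0.27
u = 0.09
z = 0.50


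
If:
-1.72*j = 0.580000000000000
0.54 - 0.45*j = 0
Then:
No Solution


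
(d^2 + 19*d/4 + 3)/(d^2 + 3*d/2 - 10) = (4*d + 3)/(2*(2*d - 5))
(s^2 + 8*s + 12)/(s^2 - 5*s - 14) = (s + 6)/(s - 7)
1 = 1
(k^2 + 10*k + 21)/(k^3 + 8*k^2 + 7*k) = (k + 3)/(k*(k + 1))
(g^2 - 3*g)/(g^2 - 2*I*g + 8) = g*(g - 3)/(g^2 - 2*I*g + 8)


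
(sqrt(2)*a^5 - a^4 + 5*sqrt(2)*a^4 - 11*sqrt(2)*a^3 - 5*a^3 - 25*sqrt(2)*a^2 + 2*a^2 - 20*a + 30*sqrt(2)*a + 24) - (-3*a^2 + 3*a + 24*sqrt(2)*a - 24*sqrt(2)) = sqrt(2)*a^5 - a^4 + 5*sqrt(2)*a^4 - 11*sqrt(2)*a^3 - 5*a^3 - 25*sqrt(2)*a^2 + 5*a^2 - 23*a + 6*sqrt(2)*a + 24 + 24*sqrt(2)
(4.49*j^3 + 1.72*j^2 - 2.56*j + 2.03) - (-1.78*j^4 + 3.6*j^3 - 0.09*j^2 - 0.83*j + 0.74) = 1.78*j^4 + 0.89*j^3 + 1.81*j^2 - 1.73*j + 1.29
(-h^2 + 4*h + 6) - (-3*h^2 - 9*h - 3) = 2*h^2 + 13*h + 9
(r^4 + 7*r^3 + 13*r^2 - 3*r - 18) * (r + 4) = r^5 + 11*r^4 + 41*r^3 + 49*r^2 - 30*r - 72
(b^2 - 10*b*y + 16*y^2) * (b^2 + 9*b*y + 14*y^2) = b^4 - b^3*y - 60*b^2*y^2 + 4*b*y^3 + 224*y^4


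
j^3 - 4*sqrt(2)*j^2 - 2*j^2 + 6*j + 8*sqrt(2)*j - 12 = (j - 2)*(j - 3*sqrt(2))*(j - sqrt(2))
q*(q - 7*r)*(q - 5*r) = q^3 - 12*q^2*r + 35*q*r^2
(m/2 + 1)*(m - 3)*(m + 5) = m^3/2 + 2*m^2 - 11*m/2 - 15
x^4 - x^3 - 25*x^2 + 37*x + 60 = (x - 4)*(x - 3)*(x + 1)*(x + 5)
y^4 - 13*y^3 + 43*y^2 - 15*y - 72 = (y - 8)*(y - 3)^2*(y + 1)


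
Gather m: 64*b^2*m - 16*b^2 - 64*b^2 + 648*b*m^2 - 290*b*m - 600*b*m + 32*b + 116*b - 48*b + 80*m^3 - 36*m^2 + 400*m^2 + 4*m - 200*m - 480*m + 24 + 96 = -80*b^2 + 100*b + 80*m^3 + m^2*(648*b + 364) + m*(64*b^2 - 890*b - 676) + 120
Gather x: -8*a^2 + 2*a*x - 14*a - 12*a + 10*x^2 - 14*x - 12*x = -8*a^2 - 26*a + 10*x^2 + x*(2*a - 26)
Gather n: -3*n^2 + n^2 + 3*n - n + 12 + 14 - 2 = -2*n^2 + 2*n + 24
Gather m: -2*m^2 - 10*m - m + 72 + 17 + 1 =-2*m^2 - 11*m + 90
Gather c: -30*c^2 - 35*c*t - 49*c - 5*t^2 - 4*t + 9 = -30*c^2 + c*(-35*t - 49) - 5*t^2 - 4*t + 9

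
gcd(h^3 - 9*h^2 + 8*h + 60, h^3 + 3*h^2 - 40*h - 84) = h^2 - 4*h - 12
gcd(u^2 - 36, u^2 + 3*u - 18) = u + 6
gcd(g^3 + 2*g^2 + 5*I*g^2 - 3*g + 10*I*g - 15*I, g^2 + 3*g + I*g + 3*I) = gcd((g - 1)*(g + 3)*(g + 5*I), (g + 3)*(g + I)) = g + 3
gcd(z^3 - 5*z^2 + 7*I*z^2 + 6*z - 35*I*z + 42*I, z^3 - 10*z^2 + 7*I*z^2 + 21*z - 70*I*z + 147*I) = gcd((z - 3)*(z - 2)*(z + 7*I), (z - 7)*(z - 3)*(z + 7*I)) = z^2 + z*(-3 + 7*I) - 21*I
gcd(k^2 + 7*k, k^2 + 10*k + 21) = k + 7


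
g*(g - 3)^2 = g^3 - 6*g^2 + 9*g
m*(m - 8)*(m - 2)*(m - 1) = m^4 - 11*m^3 + 26*m^2 - 16*m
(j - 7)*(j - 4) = j^2 - 11*j + 28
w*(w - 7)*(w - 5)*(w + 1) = w^4 - 11*w^3 + 23*w^2 + 35*w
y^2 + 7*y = y*(y + 7)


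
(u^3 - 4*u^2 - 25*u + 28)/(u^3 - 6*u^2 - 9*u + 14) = (u + 4)/(u + 2)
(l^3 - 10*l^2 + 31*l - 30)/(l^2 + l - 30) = (l^2 - 5*l + 6)/(l + 6)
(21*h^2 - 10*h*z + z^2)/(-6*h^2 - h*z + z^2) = (-7*h + z)/(2*h + z)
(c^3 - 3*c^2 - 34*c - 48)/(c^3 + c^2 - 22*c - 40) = (c^2 - 5*c - 24)/(c^2 - c - 20)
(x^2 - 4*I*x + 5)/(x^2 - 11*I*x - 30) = (x + I)/(x - 6*I)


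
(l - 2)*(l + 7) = l^2 + 5*l - 14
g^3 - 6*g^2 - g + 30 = (g - 5)*(g - 3)*(g + 2)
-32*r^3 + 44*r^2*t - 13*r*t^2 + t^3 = (-8*r + t)*(-4*r + t)*(-r + t)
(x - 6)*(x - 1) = x^2 - 7*x + 6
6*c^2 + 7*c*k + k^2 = (c + k)*(6*c + k)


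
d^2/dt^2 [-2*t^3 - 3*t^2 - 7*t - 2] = -12*t - 6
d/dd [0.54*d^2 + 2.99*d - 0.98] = 1.08*d + 2.99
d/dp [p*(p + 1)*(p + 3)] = 3*p^2 + 8*p + 3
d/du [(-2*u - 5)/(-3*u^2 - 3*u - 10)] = (-6*u^2 - 30*u + 5)/(9*u^4 + 18*u^3 + 69*u^2 + 60*u + 100)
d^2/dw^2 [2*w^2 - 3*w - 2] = 4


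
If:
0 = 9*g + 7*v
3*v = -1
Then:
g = 7/27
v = -1/3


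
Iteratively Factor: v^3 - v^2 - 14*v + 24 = (v - 2)*(v^2 + v - 12) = (v - 2)*(v + 4)*(v - 3)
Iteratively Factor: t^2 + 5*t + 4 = (t + 4)*(t + 1)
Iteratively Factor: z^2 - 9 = (z + 3)*(z - 3)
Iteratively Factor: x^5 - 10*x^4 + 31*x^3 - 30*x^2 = (x)*(x^4 - 10*x^3 + 31*x^2 - 30*x) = x^2*(x^3 - 10*x^2 + 31*x - 30) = x^2*(x - 5)*(x^2 - 5*x + 6) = x^2*(x - 5)*(x - 2)*(x - 3)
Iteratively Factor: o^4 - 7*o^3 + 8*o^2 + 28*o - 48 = (o + 2)*(o^3 - 9*o^2 + 26*o - 24) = (o - 2)*(o + 2)*(o^2 - 7*o + 12) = (o - 4)*(o - 2)*(o + 2)*(o - 3)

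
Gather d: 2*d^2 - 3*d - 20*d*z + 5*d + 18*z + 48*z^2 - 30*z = 2*d^2 + d*(2 - 20*z) + 48*z^2 - 12*z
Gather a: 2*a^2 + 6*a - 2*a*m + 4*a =2*a^2 + a*(10 - 2*m)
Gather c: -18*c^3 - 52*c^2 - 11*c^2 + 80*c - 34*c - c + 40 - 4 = -18*c^3 - 63*c^2 + 45*c + 36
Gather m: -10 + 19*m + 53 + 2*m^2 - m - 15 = 2*m^2 + 18*m + 28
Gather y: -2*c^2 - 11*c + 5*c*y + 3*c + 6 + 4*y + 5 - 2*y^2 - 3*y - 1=-2*c^2 - 8*c - 2*y^2 + y*(5*c + 1) + 10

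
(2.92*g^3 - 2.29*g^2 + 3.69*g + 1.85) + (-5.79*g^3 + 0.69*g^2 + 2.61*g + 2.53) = -2.87*g^3 - 1.6*g^2 + 6.3*g + 4.38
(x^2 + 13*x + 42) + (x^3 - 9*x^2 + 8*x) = x^3 - 8*x^2 + 21*x + 42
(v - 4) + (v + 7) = 2*v + 3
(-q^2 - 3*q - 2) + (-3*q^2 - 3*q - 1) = -4*q^2 - 6*q - 3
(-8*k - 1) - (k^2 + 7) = -k^2 - 8*k - 8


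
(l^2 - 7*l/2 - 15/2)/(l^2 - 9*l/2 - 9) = (l - 5)/(l - 6)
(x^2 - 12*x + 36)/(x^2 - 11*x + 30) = (x - 6)/(x - 5)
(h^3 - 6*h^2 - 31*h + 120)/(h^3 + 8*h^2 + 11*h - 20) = (h^2 - 11*h + 24)/(h^2 + 3*h - 4)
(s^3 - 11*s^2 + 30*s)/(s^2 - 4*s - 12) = s*(s - 5)/(s + 2)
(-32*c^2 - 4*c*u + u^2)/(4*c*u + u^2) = (-8*c + u)/u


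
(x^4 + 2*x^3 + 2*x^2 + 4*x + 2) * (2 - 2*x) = -2*x^5 - 2*x^4 - 4*x^2 + 4*x + 4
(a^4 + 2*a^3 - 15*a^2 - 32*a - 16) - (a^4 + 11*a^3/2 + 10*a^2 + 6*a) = -7*a^3/2 - 25*a^2 - 38*a - 16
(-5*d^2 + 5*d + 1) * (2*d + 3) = -10*d^3 - 5*d^2 + 17*d + 3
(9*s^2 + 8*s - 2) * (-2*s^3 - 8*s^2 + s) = -18*s^5 - 88*s^4 - 51*s^3 + 24*s^2 - 2*s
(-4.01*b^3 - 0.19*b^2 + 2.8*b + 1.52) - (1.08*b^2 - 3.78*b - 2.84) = -4.01*b^3 - 1.27*b^2 + 6.58*b + 4.36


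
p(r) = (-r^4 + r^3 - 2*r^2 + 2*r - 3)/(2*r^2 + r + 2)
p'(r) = (-4*r - 1)*(-r^4 + r^3 - 2*r^2 + 2*r - 3)/(2*r^2 + r + 2)^2 + (-4*r^3 + 3*r^2 - 4*r + 2)/(2*r^2 + r + 2)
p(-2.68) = -6.84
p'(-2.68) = 3.27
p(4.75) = -8.49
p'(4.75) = -4.01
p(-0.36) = -2.13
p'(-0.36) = 1.62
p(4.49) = -7.48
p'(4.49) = -3.75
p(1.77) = -1.00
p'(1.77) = -0.98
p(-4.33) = -13.70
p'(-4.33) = 5.02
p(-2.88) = -7.51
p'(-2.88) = 3.50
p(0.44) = -0.87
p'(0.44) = 1.02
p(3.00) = -3.00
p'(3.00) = -2.26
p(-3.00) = -7.94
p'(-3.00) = 3.63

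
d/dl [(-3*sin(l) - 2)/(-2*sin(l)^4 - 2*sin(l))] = -(9*sin(l)^4 + 8*sin(l)^3 + 2)*cos(l)/(2*(sin(l)^6 + 2*sin(l)^3 + 1)*sin(l)^2)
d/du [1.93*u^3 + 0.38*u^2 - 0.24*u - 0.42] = 5.79*u^2 + 0.76*u - 0.24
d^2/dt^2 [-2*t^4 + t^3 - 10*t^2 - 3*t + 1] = -24*t^2 + 6*t - 20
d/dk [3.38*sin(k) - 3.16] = 3.38*cos(k)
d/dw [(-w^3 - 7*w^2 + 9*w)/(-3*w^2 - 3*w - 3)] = (w^4 + 2*w^3 + 19*w^2 + 14*w - 9)/(3*(w^4 + 2*w^3 + 3*w^2 + 2*w + 1))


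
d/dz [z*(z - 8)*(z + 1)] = 3*z^2 - 14*z - 8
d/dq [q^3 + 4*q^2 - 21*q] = 3*q^2 + 8*q - 21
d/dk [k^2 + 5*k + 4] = 2*k + 5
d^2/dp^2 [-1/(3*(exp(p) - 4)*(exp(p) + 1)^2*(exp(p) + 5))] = (-16*exp(5*p) - 37*exp(4*p) + 213*exp(3*p) + 133*exp(2*p) - 1721*exp(p) + 780)*exp(p)/(3*(exp(10*p) + 7*exp(9*p) - 39*exp(8*p) - 325*exp(7*p) + 335*exp(6*p) + 4821*exp(5*p) + 3107*exp(4*p) - 20359*exp(3*p) - 42060*exp(2*p) - 30800*exp(p) - 8000))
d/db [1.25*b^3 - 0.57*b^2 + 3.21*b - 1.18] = 3.75*b^2 - 1.14*b + 3.21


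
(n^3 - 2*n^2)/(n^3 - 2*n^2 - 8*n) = n*(2 - n)/(-n^2 + 2*n + 8)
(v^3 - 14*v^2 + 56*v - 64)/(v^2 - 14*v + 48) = (v^2 - 6*v + 8)/(v - 6)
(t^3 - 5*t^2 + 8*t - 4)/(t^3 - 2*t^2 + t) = (t^2 - 4*t + 4)/(t*(t - 1))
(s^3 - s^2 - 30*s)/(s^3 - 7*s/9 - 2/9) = 9*s*(-s^2 + s + 30)/(-9*s^3 + 7*s + 2)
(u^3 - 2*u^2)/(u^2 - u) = u*(u - 2)/(u - 1)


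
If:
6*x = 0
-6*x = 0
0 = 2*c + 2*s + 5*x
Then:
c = -s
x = 0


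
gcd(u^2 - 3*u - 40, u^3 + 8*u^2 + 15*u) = u + 5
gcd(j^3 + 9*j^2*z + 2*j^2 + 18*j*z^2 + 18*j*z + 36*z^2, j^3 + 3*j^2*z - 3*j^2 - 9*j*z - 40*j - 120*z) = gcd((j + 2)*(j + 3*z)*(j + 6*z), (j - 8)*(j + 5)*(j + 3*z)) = j + 3*z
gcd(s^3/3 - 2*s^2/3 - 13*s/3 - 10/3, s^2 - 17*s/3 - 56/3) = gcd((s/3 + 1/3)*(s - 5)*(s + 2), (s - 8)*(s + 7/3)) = 1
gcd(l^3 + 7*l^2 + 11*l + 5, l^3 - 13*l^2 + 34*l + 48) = l + 1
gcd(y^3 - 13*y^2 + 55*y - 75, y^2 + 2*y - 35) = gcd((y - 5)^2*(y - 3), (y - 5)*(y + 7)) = y - 5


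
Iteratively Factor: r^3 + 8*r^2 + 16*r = (r + 4)*(r^2 + 4*r) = r*(r + 4)*(r + 4)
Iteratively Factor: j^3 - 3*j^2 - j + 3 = (j - 1)*(j^2 - 2*j - 3) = (j - 3)*(j - 1)*(j + 1)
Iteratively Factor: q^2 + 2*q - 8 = (q - 2)*(q + 4)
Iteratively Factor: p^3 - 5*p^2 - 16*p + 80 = (p + 4)*(p^2 - 9*p + 20) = (p - 4)*(p + 4)*(p - 5)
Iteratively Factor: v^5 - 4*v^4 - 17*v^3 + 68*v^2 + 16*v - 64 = (v - 4)*(v^4 - 17*v^2 + 16) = (v - 4)*(v - 1)*(v^3 + v^2 - 16*v - 16) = (v - 4)*(v - 1)*(v + 4)*(v^2 - 3*v - 4) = (v - 4)^2*(v - 1)*(v + 4)*(v + 1)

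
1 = 1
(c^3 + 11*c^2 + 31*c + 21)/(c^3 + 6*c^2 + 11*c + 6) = (c + 7)/(c + 2)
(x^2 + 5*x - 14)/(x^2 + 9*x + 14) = (x - 2)/(x + 2)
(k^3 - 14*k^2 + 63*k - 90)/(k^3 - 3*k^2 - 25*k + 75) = (k - 6)/(k + 5)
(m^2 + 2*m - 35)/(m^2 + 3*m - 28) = (m - 5)/(m - 4)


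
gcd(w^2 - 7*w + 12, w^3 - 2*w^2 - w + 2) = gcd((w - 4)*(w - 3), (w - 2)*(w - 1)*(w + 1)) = 1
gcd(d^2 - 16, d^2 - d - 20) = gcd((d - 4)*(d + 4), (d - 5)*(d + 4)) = d + 4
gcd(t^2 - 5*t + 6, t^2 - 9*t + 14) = t - 2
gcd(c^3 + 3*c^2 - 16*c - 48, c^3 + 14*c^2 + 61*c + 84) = c^2 + 7*c + 12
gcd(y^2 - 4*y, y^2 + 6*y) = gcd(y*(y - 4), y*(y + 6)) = y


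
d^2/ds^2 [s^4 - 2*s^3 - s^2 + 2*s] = 12*s^2 - 12*s - 2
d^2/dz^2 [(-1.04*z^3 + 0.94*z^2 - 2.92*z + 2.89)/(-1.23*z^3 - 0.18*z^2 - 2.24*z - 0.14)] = (3.5527136788005e-15*z^7 - 3.304764*z^6 + 9.31356*z^5 - 35.198172*z^4 - 12.730328*z^3 - 52.27188*z^2 - 4.32474*z - 30.724344)/(1.860867*z^9 + 0.816966*z^8 + 10.286244*z^7 + 3.616866*z^6 + 18.918648*z^5 + 5.03748*z^4 + 11.650436*z^3 + 2.117976*z^2 + 0.131712*z + 0.002744)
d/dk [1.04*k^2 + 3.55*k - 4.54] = 2.08*k + 3.55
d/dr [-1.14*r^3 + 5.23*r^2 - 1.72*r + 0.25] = -3.42*r^2 + 10.46*r - 1.72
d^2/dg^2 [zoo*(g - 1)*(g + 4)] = nan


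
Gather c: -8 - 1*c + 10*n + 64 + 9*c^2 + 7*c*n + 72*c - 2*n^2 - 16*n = 9*c^2 + c*(7*n + 71) - 2*n^2 - 6*n + 56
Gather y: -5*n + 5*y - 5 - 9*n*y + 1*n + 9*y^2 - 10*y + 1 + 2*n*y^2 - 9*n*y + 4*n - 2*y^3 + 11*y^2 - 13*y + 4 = -2*y^3 + y^2*(2*n + 20) + y*(-18*n - 18)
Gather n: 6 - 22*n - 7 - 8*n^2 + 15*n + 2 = -8*n^2 - 7*n + 1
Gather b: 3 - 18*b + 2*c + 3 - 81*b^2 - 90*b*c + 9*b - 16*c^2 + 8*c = -81*b^2 + b*(-90*c - 9) - 16*c^2 + 10*c + 6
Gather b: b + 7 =b + 7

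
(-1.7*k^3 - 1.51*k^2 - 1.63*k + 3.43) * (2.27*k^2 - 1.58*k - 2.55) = -3.859*k^5 - 0.7417*k^4 + 3.0207*k^3 + 14.212*k^2 - 1.2629*k - 8.7465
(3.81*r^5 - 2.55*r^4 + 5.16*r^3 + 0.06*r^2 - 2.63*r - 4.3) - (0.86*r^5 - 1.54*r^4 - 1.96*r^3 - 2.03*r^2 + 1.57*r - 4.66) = 2.95*r^5 - 1.01*r^4 + 7.12*r^3 + 2.09*r^2 - 4.2*r + 0.36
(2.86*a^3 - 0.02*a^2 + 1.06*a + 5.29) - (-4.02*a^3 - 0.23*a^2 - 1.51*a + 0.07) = 6.88*a^3 + 0.21*a^2 + 2.57*a + 5.22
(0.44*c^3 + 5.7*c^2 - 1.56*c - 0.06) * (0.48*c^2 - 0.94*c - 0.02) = 0.2112*c^5 + 2.3224*c^4 - 6.1156*c^3 + 1.3236*c^2 + 0.0876*c + 0.0012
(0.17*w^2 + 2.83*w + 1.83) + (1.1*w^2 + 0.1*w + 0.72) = 1.27*w^2 + 2.93*w + 2.55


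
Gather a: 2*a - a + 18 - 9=a + 9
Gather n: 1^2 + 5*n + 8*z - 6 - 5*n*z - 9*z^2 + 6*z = n*(5 - 5*z) - 9*z^2 + 14*z - 5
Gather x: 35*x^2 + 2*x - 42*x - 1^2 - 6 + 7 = 35*x^2 - 40*x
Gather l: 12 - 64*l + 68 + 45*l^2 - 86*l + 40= 45*l^2 - 150*l + 120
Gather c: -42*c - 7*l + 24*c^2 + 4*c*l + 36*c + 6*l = 24*c^2 + c*(4*l - 6) - l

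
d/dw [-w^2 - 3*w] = -2*w - 3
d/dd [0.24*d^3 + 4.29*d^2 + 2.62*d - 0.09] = 0.72*d^2 + 8.58*d + 2.62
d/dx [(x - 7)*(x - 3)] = 2*x - 10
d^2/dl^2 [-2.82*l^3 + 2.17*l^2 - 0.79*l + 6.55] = 4.34 - 16.92*l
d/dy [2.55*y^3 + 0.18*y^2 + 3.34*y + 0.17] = 7.65*y^2 + 0.36*y + 3.34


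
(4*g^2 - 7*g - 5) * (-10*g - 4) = -40*g^3 + 54*g^2 + 78*g + 20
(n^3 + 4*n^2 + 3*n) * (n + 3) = n^4 + 7*n^3 + 15*n^2 + 9*n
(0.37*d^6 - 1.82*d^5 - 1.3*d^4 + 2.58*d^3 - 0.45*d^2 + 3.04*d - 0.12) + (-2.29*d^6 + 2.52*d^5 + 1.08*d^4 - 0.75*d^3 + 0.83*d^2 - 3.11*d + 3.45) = -1.92*d^6 + 0.7*d^5 - 0.22*d^4 + 1.83*d^3 + 0.38*d^2 - 0.0699999999999998*d + 3.33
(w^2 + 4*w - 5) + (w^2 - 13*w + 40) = 2*w^2 - 9*w + 35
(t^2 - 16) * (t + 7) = t^3 + 7*t^2 - 16*t - 112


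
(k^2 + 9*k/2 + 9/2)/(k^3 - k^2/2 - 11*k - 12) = (k + 3)/(k^2 - 2*k - 8)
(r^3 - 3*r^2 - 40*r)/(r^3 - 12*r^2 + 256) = r*(r + 5)/(r^2 - 4*r - 32)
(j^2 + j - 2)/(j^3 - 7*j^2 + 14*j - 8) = (j + 2)/(j^2 - 6*j + 8)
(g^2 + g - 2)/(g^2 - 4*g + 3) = (g + 2)/(g - 3)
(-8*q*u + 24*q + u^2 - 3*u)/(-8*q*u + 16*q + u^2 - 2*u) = (u - 3)/(u - 2)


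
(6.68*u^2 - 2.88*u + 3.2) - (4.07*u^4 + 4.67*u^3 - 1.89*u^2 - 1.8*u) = -4.07*u^4 - 4.67*u^3 + 8.57*u^2 - 1.08*u + 3.2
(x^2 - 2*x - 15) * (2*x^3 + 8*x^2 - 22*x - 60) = 2*x^5 + 4*x^4 - 68*x^3 - 136*x^2 + 450*x + 900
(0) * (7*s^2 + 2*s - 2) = 0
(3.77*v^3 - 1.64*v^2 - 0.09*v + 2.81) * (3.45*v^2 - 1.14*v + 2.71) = 13.0065*v^5 - 9.9558*v^4 + 11.7758*v^3 + 5.3527*v^2 - 3.4473*v + 7.6151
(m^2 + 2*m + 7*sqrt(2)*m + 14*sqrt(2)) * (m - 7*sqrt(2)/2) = m^3 + 2*m^2 + 7*sqrt(2)*m^2/2 - 49*m + 7*sqrt(2)*m - 98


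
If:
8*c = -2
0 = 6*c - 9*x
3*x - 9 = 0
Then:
No Solution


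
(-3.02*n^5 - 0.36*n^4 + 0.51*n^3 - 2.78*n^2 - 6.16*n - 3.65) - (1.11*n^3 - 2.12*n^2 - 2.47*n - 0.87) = -3.02*n^5 - 0.36*n^4 - 0.6*n^3 - 0.66*n^2 - 3.69*n - 2.78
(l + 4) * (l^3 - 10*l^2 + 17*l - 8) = l^4 - 6*l^3 - 23*l^2 + 60*l - 32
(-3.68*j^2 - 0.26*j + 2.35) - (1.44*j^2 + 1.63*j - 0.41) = -5.12*j^2 - 1.89*j + 2.76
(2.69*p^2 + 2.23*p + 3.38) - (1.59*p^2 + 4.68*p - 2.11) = 1.1*p^2 - 2.45*p + 5.49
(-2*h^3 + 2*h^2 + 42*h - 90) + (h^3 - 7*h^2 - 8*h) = -h^3 - 5*h^2 + 34*h - 90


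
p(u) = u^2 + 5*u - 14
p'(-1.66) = 1.68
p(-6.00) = -8.00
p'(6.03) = 17.06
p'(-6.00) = -7.00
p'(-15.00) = -25.00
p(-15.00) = 136.00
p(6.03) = 52.51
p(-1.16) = -18.45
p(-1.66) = -19.54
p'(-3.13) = -1.26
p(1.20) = -6.56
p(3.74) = 18.69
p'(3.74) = 12.48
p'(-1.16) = 2.68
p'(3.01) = 11.02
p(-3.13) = -19.85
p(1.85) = -1.33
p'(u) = 2*u + 5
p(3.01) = 10.11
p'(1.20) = 7.40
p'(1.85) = 8.70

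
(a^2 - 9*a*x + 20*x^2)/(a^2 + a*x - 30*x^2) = (a - 4*x)/(a + 6*x)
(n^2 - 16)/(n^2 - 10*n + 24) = (n + 4)/(n - 6)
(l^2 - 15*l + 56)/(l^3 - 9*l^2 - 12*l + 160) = (l - 7)/(l^2 - l - 20)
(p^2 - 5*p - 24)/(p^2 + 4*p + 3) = (p - 8)/(p + 1)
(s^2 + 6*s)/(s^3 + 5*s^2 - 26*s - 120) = s/(s^2 - s - 20)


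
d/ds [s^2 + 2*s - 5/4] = 2*s + 2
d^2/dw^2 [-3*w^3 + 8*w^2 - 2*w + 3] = 16 - 18*w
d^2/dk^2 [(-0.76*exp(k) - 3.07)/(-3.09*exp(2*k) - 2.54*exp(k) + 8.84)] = (7.256556*exp(4*k) + 111.285732*exp(3*k) + 196.844742*exp(2*k) + 372.306716*exp(k) + 128.323208)*exp(k)/(29.503629*exp(6*k) + 72.756522*exp(5*k) - 193.40928*exp(4*k) - 399.90268*exp(3*k) + 553.31328*exp(2*k) + 595.469472*exp(k) - 690.807104)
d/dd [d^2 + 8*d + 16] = 2*d + 8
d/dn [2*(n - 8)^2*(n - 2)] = 6*(n - 8)*(n - 4)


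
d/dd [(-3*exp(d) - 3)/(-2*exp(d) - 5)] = 9*exp(d)/(2*exp(d) + 5)^2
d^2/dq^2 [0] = 0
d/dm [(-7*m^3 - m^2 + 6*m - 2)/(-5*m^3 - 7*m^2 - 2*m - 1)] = (44*m^4 + 88*m^3 + 35*m^2 - 26*m - 10)/(25*m^6 + 70*m^5 + 69*m^4 + 38*m^3 + 18*m^2 + 4*m + 1)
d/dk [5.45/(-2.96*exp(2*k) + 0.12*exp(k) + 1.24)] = (32.264*exp(k) - 0.654)*exp(k)/(-2.96*exp(2*k) + 0.12*exp(k) + 1.24)^2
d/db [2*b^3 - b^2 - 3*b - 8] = 6*b^2 - 2*b - 3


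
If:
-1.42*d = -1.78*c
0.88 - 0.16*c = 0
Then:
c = 5.50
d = 6.89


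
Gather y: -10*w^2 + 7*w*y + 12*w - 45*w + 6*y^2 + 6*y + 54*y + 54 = -10*w^2 - 33*w + 6*y^2 + y*(7*w + 60) + 54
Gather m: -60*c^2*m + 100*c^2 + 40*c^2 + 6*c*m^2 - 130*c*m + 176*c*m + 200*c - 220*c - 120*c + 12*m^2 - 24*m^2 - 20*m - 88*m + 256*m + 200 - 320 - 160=140*c^2 - 140*c + m^2*(6*c - 12) + m*(-60*c^2 + 46*c + 148) - 280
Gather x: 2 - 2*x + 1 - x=3 - 3*x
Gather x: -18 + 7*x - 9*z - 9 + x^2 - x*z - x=x^2 + x*(6 - z) - 9*z - 27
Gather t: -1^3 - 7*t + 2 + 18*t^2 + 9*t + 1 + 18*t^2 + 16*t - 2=36*t^2 + 18*t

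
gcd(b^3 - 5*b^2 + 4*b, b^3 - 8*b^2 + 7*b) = b^2 - b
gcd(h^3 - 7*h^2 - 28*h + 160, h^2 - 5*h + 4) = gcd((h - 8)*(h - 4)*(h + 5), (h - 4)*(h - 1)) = h - 4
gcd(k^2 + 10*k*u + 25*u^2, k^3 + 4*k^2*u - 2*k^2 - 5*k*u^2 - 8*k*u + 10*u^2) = k + 5*u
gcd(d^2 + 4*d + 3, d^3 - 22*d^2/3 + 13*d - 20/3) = 1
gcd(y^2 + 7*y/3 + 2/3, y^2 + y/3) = y + 1/3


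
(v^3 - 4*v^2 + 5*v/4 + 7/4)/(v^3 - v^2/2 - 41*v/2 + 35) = (2*v^2 - v - 1)/(2*(v^2 + 3*v - 10))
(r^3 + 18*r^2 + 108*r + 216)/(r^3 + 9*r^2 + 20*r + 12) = (r^2 + 12*r + 36)/(r^2 + 3*r + 2)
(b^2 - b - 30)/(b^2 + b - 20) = (b - 6)/(b - 4)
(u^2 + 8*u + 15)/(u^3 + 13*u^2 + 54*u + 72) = (u + 5)/(u^2 + 10*u + 24)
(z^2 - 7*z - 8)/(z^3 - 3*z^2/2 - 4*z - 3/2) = 2*(z - 8)/(2*z^2 - 5*z - 3)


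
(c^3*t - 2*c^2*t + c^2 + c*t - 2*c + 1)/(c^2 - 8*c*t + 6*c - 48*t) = (c^3*t - 2*c^2*t + c^2 + c*t - 2*c + 1)/(c^2 - 8*c*t + 6*c - 48*t)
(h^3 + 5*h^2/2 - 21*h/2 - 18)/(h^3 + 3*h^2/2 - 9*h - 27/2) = (h + 4)/(h + 3)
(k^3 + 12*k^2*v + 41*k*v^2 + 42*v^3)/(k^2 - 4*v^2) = (-k^2 - 10*k*v - 21*v^2)/(-k + 2*v)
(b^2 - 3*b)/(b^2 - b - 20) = b*(3 - b)/(-b^2 + b + 20)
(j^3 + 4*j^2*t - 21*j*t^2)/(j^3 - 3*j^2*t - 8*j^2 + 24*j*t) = (j + 7*t)/(j - 8)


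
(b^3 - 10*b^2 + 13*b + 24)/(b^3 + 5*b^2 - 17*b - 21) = (b - 8)/(b + 7)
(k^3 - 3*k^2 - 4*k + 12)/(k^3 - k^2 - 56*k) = (-k^3 + 3*k^2 + 4*k - 12)/(k*(-k^2 + k + 56))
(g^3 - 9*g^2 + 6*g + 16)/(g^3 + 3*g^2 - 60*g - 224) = (g^2 - g - 2)/(g^2 + 11*g + 28)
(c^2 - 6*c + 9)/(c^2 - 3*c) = (c - 3)/c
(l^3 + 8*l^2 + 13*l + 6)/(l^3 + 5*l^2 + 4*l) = (l^2 + 7*l + 6)/(l*(l + 4))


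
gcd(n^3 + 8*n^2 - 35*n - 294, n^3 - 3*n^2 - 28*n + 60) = n - 6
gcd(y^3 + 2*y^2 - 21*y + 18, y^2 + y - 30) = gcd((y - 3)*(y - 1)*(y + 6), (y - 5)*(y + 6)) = y + 6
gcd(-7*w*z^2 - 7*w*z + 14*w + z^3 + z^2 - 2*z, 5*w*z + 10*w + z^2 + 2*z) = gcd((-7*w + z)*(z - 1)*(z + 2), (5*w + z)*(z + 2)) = z + 2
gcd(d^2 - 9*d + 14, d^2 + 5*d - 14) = d - 2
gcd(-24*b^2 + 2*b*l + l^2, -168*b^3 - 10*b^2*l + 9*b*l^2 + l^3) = 24*b^2 - 2*b*l - l^2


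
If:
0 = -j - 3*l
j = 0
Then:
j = 0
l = 0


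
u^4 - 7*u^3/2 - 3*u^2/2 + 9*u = u*(u - 3)*(u - 2)*(u + 3/2)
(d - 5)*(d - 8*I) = d^2 - 5*d - 8*I*d + 40*I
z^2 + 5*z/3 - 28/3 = (z - 7/3)*(z + 4)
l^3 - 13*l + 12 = (l - 3)*(l - 1)*(l + 4)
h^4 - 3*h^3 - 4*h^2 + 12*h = h*(h - 3)*(h - 2)*(h + 2)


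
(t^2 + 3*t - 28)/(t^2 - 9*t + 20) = (t + 7)/(t - 5)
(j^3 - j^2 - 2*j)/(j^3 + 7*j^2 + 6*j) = (j - 2)/(j + 6)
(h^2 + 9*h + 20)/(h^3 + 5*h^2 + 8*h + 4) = (h^2 + 9*h + 20)/(h^3 + 5*h^2 + 8*h + 4)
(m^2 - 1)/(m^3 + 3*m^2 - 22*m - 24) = (m - 1)/(m^2 + 2*m - 24)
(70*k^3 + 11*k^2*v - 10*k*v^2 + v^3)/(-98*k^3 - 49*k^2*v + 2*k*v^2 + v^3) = (-5*k + v)/(7*k + v)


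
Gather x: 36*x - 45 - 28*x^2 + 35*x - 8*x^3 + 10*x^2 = -8*x^3 - 18*x^2 + 71*x - 45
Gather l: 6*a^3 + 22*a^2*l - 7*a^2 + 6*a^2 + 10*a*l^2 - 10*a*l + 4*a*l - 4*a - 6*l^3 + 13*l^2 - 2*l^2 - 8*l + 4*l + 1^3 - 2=6*a^3 - a^2 - 4*a - 6*l^3 + l^2*(10*a + 11) + l*(22*a^2 - 6*a - 4) - 1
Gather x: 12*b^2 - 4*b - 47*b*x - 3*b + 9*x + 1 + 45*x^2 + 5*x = 12*b^2 - 7*b + 45*x^2 + x*(14 - 47*b) + 1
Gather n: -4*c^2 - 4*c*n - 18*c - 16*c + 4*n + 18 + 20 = -4*c^2 - 34*c + n*(4 - 4*c) + 38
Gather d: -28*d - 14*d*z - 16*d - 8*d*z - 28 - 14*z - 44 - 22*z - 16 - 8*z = d*(-22*z - 44) - 44*z - 88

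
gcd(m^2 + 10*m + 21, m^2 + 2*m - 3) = m + 3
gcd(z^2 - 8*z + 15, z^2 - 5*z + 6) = z - 3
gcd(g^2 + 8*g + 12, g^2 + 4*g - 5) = 1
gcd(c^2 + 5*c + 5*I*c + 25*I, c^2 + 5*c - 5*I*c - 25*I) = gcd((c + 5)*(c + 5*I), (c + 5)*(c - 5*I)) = c + 5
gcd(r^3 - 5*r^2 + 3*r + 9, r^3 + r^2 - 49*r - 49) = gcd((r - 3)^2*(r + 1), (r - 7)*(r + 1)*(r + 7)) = r + 1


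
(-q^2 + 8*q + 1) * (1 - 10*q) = 10*q^3 - 81*q^2 - 2*q + 1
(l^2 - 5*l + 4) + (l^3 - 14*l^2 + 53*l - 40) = l^3 - 13*l^2 + 48*l - 36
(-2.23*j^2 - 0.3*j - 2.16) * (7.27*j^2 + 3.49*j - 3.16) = -16.2121*j^4 - 9.9637*j^3 - 9.7034*j^2 - 6.5904*j + 6.8256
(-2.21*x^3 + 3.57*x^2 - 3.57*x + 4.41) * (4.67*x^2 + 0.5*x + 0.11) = -10.3207*x^5 + 15.5669*x^4 - 15.13*x^3 + 19.2024*x^2 + 1.8123*x + 0.4851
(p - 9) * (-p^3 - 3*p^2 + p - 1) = -p^4 + 6*p^3 + 28*p^2 - 10*p + 9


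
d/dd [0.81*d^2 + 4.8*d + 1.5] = 1.62*d + 4.8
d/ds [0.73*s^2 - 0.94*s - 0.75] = 1.46*s - 0.94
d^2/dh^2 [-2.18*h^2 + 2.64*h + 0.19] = -4.36000000000000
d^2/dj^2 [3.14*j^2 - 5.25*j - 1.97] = 6.28000000000000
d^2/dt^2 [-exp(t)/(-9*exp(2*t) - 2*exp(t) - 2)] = (81*exp(4*t) - 18*exp(3*t) - 108*exp(2*t) - 4*exp(t) + 4)*exp(t)/(729*exp(6*t) + 486*exp(5*t) + 594*exp(4*t) + 224*exp(3*t) + 132*exp(2*t) + 24*exp(t) + 8)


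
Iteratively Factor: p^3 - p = (p + 1)*(p^2 - p) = p*(p + 1)*(p - 1)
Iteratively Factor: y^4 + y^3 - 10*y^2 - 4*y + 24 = (y + 2)*(y^3 - y^2 - 8*y + 12) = (y - 2)*(y + 2)*(y^2 + y - 6) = (y - 2)^2*(y + 2)*(y + 3)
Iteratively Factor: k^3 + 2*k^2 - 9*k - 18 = (k - 3)*(k^2 + 5*k + 6) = (k - 3)*(k + 3)*(k + 2)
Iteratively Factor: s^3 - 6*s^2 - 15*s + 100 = (s - 5)*(s^2 - s - 20) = (s - 5)^2*(s + 4)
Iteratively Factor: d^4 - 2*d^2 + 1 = (d - 1)*(d^3 + d^2 - d - 1) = (d - 1)^2*(d^2 + 2*d + 1) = (d - 1)^2*(d + 1)*(d + 1)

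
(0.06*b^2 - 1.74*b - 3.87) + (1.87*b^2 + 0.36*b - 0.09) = 1.93*b^2 - 1.38*b - 3.96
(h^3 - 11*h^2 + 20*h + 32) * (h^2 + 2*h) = h^5 - 9*h^4 - 2*h^3 + 72*h^2 + 64*h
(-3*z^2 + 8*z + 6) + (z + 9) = -3*z^2 + 9*z + 15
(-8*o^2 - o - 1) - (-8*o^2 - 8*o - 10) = 7*o + 9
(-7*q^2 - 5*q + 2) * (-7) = 49*q^2 + 35*q - 14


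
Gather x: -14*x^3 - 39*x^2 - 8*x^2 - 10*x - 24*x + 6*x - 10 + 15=-14*x^3 - 47*x^2 - 28*x + 5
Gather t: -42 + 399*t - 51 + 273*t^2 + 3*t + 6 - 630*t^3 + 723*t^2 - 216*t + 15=-630*t^3 + 996*t^2 + 186*t - 72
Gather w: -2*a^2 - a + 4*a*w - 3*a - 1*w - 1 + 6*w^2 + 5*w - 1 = -2*a^2 - 4*a + 6*w^2 + w*(4*a + 4) - 2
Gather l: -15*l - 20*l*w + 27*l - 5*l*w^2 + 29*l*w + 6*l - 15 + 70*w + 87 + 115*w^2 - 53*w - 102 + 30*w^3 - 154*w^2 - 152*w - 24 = l*(-5*w^2 + 9*w + 18) + 30*w^3 - 39*w^2 - 135*w - 54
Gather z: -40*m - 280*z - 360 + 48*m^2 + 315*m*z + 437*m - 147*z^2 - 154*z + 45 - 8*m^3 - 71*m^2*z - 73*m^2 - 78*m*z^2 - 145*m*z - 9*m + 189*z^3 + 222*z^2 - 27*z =-8*m^3 - 25*m^2 + 388*m + 189*z^3 + z^2*(75 - 78*m) + z*(-71*m^2 + 170*m - 461) - 315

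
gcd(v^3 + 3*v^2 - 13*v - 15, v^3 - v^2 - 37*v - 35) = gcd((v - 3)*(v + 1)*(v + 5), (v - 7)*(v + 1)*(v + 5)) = v^2 + 6*v + 5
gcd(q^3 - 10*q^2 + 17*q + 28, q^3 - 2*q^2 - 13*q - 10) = q + 1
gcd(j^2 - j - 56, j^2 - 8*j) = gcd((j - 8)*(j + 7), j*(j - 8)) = j - 8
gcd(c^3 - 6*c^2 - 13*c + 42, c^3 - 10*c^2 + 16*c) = c - 2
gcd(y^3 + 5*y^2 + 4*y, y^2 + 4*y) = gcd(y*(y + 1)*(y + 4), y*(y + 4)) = y^2 + 4*y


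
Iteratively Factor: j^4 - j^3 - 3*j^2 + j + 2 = (j - 1)*(j^3 - 3*j - 2) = (j - 1)*(j + 1)*(j^2 - j - 2) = (j - 2)*(j - 1)*(j + 1)*(j + 1)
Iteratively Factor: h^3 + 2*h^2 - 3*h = (h + 3)*(h^2 - h) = h*(h + 3)*(h - 1)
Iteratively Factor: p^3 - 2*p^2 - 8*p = (p - 4)*(p^2 + 2*p) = p*(p - 4)*(p + 2)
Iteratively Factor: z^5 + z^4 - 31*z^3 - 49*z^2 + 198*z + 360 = (z + 4)*(z^4 - 3*z^3 - 19*z^2 + 27*z + 90) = (z + 2)*(z + 4)*(z^3 - 5*z^2 - 9*z + 45) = (z - 3)*(z + 2)*(z + 4)*(z^2 - 2*z - 15) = (z - 5)*(z - 3)*(z + 2)*(z + 4)*(z + 3)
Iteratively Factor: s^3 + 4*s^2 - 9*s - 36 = (s + 3)*(s^2 + s - 12) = (s + 3)*(s + 4)*(s - 3)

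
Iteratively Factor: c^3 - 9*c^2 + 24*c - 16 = (c - 4)*(c^2 - 5*c + 4) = (c - 4)*(c - 1)*(c - 4)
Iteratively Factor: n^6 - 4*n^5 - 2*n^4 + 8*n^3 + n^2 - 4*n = (n)*(n^5 - 4*n^4 - 2*n^3 + 8*n^2 + n - 4) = n*(n + 1)*(n^4 - 5*n^3 + 3*n^2 + 5*n - 4) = n*(n - 1)*(n + 1)*(n^3 - 4*n^2 - n + 4) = n*(n - 4)*(n - 1)*(n + 1)*(n^2 - 1) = n*(n - 4)*(n - 1)*(n + 1)^2*(n - 1)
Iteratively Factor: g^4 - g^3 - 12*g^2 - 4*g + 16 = (g + 2)*(g^3 - 3*g^2 - 6*g + 8) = (g + 2)^2*(g^2 - 5*g + 4) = (g - 1)*(g + 2)^2*(g - 4)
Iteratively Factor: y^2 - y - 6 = (y + 2)*(y - 3)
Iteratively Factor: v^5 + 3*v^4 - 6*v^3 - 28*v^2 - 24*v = (v)*(v^4 + 3*v^3 - 6*v^2 - 28*v - 24) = v*(v + 2)*(v^3 + v^2 - 8*v - 12) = v*(v - 3)*(v + 2)*(v^2 + 4*v + 4) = v*(v - 3)*(v + 2)^2*(v + 2)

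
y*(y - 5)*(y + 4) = y^3 - y^2 - 20*y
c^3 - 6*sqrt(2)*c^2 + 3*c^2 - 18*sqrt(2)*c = c*(c + 3)*(c - 6*sqrt(2))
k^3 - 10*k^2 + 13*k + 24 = (k - 8)*(k - 3)*(k + 1)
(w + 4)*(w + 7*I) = w^2 + 4*w + 7*I*w + 28*I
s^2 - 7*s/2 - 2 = (s - 4)*(s + 1/2)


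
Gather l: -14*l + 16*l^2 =16*l^2 - 14*l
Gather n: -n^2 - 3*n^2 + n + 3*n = -4*n^2 + 4*n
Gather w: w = w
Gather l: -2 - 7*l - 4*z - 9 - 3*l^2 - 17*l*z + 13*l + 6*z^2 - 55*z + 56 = -3*l^2 + l*(6 - 17*z) + 6*z^2 - 59*z + 45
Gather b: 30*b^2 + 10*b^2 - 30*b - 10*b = 40*b^2 - 40*b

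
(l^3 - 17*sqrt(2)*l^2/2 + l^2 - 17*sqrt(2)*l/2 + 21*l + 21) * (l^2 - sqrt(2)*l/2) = l^5 - 9*sqrt(2)*l^4 + l^4 - 9*sqrt(2)*l^3 + 59*l^3/2 - 21*sqrt(2)*l^2/2 + 59*l^2/2 - 21*sqrt(2)*l/2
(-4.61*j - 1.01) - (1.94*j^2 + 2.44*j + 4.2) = -1.94*j^2 - 7.05*j - 5.21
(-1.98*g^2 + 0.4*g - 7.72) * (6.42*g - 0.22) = -12.7116*g^3 + 3.0036*g^2 - 49.6504*g + 1.6984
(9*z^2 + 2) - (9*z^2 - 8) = 10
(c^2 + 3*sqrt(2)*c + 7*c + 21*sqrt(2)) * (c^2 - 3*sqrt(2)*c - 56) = c^4 + 7*c^3 - 74*c^2 - 518*c - 168*sqrt(2)*c - 1176*sqrt(2)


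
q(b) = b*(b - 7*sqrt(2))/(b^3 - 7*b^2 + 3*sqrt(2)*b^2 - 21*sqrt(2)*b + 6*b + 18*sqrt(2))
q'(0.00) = -0.39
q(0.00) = 0.00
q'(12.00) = 0.01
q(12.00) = 0.02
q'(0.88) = -23.60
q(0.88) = -2.52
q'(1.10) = -33.97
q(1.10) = 3.70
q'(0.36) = -0.87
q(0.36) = -0.21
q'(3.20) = -0.03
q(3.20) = 0.47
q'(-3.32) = -1.33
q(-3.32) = 1.18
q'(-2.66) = -0.47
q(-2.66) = 0.67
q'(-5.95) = -0.39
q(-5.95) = -0.67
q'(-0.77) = -0.19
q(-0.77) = 0.20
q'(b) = b*(b - 7*sqrt(2))*(-3*b^2 - 6*sqrt(2)*b + 14*b - 6 + 21*sqrt(2))/(b^3 - 7*b^2 + 3*sqrt(2)*b^2 - 21*sqrt(2)*b + 6*b + 18*sqrt(2))^2 + b/(b^3 - 7*b^2 + 3*sqrt(2)*b^2 - 21*sqrt(2)*b + 6*b + 18*sqrt(2)) + (b - 7*sqrt(2))/(b^3 - 7*b^2 + 3*sqrt(2)*b^2 - 21*sqrt(2)*b + 6*b + 18*sqrt(2)) = (-b^4 + 14*sqrt(2)*b^3 - 70*sqrt(2)*b^2 + 48*b^2 + 36*sqrt(2)*b - 252)/(b^6 - 14*b^5 + 6*sqrt(2)*b^5 - 84*sqrt(2)*b^4 + 79*b^4 - 336*b^3 + 366*sqrt(2)*b^3 - 504*sqrt(2)*b^2 + 1134*b^2 - 1512*b + 216*sqrt(2)*b + 648)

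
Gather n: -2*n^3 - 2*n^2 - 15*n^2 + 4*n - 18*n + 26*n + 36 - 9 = -2*n^3 - 17*n^2 + 12*n + 27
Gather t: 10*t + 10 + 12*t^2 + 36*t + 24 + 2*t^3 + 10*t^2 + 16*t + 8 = 2*t^3 + 22*t^2 + 62*t + 42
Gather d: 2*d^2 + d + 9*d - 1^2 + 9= 2*d^2 + 10*d + 8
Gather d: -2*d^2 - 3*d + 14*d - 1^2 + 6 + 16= -2*d^2 + 11*d + 21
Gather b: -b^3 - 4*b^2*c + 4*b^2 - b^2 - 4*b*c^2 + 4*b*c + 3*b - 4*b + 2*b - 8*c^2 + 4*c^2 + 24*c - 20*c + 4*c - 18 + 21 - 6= -b^3 + b^2*(3 - 4*c) + b*(-4*c^2 + 4*c + 1) - 4*c^2 + 8*c - 3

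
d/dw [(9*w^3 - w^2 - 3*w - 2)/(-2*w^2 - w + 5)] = (-18*w^4 - 18*w^3 + 130*w^2 - 18*w - 17)/(4*w^4 + 4*w^3 - 19*w^2 - 10*w + 25)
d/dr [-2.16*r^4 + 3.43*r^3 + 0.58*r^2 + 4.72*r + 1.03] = -8.64*r^3 + 10.29*r^2 + 1.16*r + 4.72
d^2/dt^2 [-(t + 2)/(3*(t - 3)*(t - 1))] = 2*(-t^3 - 6*t^2 + 33*t - 38)/(3*(t^6 - 12*t^5 + 57*t^4 - 136*t^3 + 171*t^2 - 108*t + 27))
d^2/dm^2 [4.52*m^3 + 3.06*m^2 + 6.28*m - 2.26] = 27.12*m + 6.12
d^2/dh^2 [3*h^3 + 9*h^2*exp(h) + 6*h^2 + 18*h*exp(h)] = 9*h^2*exp(h) + 54*h*exp(h) + 18*h + 54*exp(h) + 12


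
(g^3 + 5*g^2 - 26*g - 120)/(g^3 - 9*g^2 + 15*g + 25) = (g^2 + 10*g + 24)/(g^2 - 4*g - 5)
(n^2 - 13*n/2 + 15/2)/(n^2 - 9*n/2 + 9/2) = (n - 5)/(n - 3)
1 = 1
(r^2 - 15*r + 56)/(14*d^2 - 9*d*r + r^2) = (r^2 - 15*r + 56)/(14*d^2 - 9*d*r + r^2)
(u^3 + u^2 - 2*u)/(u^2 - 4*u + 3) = u*(u + 2)/(u - 3)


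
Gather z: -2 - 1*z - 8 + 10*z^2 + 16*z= 10*z^2 + 15*z - 10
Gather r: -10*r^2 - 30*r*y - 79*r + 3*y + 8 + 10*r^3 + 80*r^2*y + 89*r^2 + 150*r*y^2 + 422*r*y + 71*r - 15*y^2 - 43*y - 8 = 10*r^3 + r^2*(80*y + 79) + r*(150*y^2 + 392*y - 8) - 15*y^2 - 40*y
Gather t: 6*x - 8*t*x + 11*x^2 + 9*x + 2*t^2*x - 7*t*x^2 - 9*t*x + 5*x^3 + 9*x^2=2*t^2*x + t*(-7*x^2 - 17*x) + 5*x^3 + 20*x^2 + 15*x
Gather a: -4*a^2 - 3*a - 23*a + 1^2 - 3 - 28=-4*a^2 - 26*a - 30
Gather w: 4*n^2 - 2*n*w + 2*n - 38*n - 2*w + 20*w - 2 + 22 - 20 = 4*n^2 - 36*n + w*(18 - 2*n)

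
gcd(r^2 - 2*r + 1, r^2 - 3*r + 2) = r - 1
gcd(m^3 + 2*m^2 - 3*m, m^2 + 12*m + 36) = 1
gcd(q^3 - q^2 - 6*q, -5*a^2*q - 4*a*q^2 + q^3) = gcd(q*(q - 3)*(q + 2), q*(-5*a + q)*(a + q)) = q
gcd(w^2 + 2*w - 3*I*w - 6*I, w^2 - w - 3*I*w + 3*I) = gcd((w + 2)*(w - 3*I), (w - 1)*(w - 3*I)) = w - 3*I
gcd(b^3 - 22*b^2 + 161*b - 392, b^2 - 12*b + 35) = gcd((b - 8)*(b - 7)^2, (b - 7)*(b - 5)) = b - 7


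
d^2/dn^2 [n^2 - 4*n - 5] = 2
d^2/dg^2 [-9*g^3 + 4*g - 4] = -54*g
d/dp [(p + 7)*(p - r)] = 2*p - r + 7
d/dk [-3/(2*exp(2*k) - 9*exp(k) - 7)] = (12*exp(k) - 27)*exp(k)/(-2*exp(2*k) + 9*exp(k) + 7)^2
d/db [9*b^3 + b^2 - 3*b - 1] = 27*b^2 + 2*b - 3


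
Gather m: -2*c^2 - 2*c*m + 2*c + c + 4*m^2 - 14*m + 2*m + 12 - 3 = -2*c^2 + 3*c + 4*m^2 + m*(-2*c - 12) + 9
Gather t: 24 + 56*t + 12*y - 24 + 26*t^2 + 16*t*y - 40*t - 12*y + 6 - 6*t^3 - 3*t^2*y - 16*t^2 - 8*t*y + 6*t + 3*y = -6*t^3 + t^2*(10 - 3*y) + t*(8*y + 22) + 3*y + 6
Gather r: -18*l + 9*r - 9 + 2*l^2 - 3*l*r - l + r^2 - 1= 2*l^2 - 19*l + r^2 + r*(9 - 3*l) - 10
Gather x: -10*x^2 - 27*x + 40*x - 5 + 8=-10*x^2 + 13*x + 3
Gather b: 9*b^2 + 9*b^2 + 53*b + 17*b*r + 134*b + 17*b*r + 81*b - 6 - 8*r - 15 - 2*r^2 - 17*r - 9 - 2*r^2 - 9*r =18*b^2 + b*(34*r + 268) - 4*r^2 - 34*r - 30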